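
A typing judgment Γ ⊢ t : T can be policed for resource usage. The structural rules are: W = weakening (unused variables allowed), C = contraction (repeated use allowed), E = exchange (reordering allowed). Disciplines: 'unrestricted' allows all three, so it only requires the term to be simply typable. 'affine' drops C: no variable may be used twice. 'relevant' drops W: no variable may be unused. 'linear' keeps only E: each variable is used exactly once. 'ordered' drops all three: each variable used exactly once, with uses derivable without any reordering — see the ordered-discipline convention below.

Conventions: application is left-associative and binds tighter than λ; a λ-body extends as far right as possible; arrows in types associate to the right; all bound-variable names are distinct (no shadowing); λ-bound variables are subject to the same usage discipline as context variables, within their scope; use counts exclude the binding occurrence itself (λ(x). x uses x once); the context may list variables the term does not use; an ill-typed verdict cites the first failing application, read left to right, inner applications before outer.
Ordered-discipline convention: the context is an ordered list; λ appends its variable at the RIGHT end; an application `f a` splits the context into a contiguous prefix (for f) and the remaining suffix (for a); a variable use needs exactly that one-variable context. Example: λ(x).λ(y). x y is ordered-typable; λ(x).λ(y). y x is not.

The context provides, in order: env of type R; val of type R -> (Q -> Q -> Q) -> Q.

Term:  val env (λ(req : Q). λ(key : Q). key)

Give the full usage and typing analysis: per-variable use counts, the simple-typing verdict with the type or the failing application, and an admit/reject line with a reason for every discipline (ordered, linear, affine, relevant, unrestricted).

use counts: env ×1; val ×1; req [bound] ×0; key [bound] ×1
left-to-right use order: val, env, key
typing: ✓ — Q
ordered: ✗, req never used (weakening)
linear: ✗, req never used (weakening)
affine: ✓, at most one use each (env, val, req, key)
relevant: ✗, req never used (weakening)
unrestricted: ✓, well-typed at Q; no restrictions here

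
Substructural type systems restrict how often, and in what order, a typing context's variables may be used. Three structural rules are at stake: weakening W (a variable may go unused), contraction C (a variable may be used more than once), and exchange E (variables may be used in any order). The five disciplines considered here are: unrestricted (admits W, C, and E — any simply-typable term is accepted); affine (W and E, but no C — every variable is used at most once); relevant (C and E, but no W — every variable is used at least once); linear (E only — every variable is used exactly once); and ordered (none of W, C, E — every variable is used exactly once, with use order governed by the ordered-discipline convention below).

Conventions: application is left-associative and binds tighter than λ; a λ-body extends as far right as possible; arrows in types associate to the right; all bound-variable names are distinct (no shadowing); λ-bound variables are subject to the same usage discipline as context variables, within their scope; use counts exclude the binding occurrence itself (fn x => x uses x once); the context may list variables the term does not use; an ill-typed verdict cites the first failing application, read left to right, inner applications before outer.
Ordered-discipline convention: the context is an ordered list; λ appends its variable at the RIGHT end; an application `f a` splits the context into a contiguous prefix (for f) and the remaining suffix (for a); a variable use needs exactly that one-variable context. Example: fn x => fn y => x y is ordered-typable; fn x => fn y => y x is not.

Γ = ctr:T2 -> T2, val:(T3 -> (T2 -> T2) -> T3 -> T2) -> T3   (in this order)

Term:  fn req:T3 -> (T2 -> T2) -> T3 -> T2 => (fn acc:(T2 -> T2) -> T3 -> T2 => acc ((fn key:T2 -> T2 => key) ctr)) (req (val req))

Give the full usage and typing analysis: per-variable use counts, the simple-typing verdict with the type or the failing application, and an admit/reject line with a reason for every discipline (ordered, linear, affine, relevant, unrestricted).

variable uses: ctr: 1; val: 1; req [bound]: 2; acc [bound]: 1; key [bound]: 1
use order (left to right): acc, key, ctr, req, val, req
typing: the term checks, with type (T3 -> (T2 -> T2) -> T3 -> T2) -> T3 -> T2
ordered: ✗, req ×2 used more than once (contraction)
linear: ✗, req ×2 used more than once (contraction)
affine: ✗, req ×2 used more than once (contraction)
relevant: ✓, at least one use each (ctr, val, req, acc, key)
unrestricted: ✓, well-typed at (T3 -> (T2 -> T2) -> T3 -> T2) -> T3 -> T2; no restrictions here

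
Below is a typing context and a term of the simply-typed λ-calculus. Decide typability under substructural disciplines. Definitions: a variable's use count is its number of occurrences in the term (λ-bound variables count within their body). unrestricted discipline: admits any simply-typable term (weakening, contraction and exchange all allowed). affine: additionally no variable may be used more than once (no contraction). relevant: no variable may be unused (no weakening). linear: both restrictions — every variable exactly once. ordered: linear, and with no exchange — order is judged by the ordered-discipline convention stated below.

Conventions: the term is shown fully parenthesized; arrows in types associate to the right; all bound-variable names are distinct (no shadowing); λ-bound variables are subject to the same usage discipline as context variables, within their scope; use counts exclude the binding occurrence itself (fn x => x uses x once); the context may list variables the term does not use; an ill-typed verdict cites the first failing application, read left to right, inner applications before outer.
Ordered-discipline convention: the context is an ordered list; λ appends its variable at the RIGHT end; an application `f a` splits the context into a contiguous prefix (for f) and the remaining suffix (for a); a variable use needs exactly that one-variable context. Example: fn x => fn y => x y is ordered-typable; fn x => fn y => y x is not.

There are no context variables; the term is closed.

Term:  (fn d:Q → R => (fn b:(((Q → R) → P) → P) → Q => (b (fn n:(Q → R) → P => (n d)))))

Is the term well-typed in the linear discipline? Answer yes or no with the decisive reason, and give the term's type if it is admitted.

yes — single use per variable (d, b, n); term : (Q → R) → ((((Q → R) → P) → P) → Q) → Q
use counts: d (bound) ×1, b (bound) ×1, n (bound) ×1
order of uses: b, n, d
typing: well-typed — term : (Q → R) → ((((Q → R) → P) → P) → Q) → Q
per-discipline verdicts: ordered ✗; linear ✓; affine ✓; relevant ✓; unrestricted ✓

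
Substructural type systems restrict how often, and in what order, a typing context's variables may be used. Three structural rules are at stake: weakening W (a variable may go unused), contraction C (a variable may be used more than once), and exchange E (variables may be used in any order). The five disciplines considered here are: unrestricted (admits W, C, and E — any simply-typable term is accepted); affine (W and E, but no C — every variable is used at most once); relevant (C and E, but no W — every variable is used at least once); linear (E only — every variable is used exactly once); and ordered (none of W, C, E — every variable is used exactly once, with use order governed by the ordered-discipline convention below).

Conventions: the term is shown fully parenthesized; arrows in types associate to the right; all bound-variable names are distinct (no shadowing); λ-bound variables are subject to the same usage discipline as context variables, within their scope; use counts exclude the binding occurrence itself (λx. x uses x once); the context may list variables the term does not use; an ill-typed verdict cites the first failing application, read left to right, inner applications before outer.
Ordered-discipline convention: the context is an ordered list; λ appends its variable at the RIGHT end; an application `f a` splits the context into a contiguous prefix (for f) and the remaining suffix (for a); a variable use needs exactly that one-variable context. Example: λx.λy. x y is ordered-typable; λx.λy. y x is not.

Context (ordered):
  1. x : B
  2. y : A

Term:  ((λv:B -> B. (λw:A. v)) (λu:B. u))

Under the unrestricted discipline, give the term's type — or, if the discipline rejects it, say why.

term : A -> B -> B
counts: x: 0×, y: 0×, v [bound]: 1×, w [bound]: 0×, u [bound]: 1×
uses in reading order: v, u
typing: well-typed — term : A -> B -> B
across the five disciplines: ordered ✗ · linear ✗ · affine ✓ · relevant ✗ · unrestricted ✓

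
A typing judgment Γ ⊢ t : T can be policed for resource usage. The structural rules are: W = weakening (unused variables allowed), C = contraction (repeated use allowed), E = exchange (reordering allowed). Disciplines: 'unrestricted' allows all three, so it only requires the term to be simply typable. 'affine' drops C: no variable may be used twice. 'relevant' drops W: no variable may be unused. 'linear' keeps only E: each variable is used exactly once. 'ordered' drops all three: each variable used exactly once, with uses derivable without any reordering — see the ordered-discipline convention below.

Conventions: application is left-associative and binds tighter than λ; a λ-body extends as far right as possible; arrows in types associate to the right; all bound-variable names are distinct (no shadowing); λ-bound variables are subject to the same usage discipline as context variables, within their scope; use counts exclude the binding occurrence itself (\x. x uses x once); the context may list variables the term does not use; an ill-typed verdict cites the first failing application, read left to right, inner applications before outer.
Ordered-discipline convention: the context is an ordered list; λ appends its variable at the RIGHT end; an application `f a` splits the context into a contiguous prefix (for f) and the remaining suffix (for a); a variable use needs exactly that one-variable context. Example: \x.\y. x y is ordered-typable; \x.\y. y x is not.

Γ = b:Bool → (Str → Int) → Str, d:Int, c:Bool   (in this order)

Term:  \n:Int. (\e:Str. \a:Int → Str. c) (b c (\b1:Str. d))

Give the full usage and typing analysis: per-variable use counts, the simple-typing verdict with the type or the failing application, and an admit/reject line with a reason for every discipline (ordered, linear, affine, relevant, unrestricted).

usage: b=1; d=1; c=2; n (bound)=0; e (bound)=0; a (bound)=0; b1 (bound)=0
order of uses: c, b, c, d
typing: the term checks, with type Int → (Int → Str) → Bool
ordered: ✗ — needs contraction — c ×2; unused: n, e, a, b1 — weakening required
linear: ✗ — needs contraction — c ×2; unused: n, e, a, b1 — weakening required
affine: ✗ — needs contraction — c ×2
relevant: ✗ — unused: n, e, a, b1 — weakening required
unrestricted: ✓ — type-checks (Int → (Int → Str) → Bool) and nothing is barred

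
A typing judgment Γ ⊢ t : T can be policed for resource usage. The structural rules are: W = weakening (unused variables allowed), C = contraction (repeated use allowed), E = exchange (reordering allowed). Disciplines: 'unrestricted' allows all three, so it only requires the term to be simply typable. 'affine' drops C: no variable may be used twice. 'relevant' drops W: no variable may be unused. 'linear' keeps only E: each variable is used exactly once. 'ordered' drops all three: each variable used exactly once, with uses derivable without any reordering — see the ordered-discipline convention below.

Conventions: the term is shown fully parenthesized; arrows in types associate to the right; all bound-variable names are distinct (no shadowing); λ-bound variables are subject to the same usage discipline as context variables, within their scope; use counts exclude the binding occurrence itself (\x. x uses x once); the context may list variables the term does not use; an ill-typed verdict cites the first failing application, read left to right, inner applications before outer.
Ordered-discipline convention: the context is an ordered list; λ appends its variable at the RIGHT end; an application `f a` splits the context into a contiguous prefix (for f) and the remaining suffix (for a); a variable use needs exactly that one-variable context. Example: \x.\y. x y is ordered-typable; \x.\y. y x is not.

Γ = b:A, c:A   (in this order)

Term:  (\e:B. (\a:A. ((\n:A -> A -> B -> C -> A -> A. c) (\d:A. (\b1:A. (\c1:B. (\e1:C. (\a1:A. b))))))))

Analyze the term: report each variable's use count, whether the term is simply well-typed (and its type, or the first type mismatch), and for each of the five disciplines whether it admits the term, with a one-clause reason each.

variable uses: b: 1×; c: 1×; e (bound): 0×; a (bound): 0×; n (bound): 0×; d (bound): 0×; b1 (bound): 0×; c1 (bound): 0×; e1 (bound): 0×; a1 (bound): 0×
uses in reading order: c, b
typing: well-typed at B -> A -> A
ordered ✗ (e, a, n, d, b1, c1, e1, a1 never used (weakening))
linear ✗ (e, a, n, d, b1, c1, e1, a1 never used (weakening))
affine ✓ (at most one use each (b, c, e, a, n, d, b1, c1, e1, a1))
relevant ✗ (e, a, n, d, b1, c1, e1, a1 never used (weakening))
unrestricted ✓ (typability at B -> A -> A is all that's needed)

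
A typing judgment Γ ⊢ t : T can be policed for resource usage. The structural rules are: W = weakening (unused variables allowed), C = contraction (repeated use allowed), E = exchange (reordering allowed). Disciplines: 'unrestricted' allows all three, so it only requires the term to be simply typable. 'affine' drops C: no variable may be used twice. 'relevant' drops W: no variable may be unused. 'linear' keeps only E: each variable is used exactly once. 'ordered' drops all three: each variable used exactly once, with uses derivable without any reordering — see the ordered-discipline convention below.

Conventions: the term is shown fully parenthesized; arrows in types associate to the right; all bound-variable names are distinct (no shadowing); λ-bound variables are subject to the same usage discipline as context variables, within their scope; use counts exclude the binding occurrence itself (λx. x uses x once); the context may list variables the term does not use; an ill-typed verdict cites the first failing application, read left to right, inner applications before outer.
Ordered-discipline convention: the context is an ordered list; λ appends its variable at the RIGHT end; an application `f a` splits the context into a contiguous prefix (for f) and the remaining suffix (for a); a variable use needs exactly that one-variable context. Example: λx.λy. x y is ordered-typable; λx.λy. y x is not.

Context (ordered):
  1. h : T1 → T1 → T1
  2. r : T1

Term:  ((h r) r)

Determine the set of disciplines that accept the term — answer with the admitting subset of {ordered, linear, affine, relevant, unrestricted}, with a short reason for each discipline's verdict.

admitted in: relevant, unrestricted
variable uses: h ×1, r ×2
uses in reading order: h, r, r
typing: well-typed at T1
ordered: ✗, needs contraction — r ×2
linear: ✗, needs contraction — r ×2
affine: ✗, needs contraction — r ×2
relevant: ✓, at least one use each (h, r)
unrestricted: ✓, well-typed at T1; no restrictions here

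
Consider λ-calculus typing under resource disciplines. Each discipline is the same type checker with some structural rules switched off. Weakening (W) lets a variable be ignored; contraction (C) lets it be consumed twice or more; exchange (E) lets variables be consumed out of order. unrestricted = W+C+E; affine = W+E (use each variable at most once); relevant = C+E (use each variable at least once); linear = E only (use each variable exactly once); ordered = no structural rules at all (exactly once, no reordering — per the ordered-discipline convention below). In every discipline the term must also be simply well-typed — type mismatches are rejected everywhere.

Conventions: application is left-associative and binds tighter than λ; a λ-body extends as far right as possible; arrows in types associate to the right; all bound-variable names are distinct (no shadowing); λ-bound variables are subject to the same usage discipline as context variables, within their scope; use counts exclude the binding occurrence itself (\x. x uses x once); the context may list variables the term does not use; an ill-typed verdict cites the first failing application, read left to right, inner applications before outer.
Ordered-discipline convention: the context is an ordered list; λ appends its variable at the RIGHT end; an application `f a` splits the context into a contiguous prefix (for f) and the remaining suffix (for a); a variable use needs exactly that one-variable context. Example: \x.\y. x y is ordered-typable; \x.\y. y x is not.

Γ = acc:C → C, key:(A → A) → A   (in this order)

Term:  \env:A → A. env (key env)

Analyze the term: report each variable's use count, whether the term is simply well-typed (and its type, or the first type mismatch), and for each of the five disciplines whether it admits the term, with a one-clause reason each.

counts: acc: 0; key: 1; env (λ-bound): 2
left-to-right use order: env, key, env
typing: well-typed — term : (A → A) → A
ordered: ✗, repeated use of env ×2; unused: acc — weakening required
linear: ✗, repeated use of env ×2; unused: acc — weakening required
affine: ✗, repeated use of env ×2
relevant: ✗, unused: acc — weakening required
unrestricted: ✓, type-checks ((A → A) → A) and nothing is barred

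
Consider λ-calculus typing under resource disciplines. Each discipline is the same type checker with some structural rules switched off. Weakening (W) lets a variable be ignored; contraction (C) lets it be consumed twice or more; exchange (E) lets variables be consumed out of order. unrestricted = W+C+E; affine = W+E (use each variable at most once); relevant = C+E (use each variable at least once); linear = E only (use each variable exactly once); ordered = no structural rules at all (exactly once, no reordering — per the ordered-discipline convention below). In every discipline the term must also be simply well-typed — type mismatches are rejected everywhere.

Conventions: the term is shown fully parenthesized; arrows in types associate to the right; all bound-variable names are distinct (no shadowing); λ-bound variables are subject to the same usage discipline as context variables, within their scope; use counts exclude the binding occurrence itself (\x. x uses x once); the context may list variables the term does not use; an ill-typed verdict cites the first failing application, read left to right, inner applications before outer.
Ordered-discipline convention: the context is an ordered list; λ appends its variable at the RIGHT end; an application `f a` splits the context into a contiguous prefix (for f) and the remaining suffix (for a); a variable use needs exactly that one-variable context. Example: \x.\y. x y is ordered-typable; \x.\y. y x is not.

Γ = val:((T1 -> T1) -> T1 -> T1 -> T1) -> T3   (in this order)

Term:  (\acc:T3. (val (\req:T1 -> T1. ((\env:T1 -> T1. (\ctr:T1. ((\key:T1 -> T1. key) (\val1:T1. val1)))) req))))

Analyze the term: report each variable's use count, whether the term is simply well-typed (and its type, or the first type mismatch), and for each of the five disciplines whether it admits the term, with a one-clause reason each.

use counts: val: 1, acc (bound): 0, req (bound): 1, env (bound): 0, ctr (bound): 0, key (bound): 1, val1 (bound): 1
uses in reading order: val, key, val1, req
typing: well-typed — term : T3 -> T3
ordered: ✗ — acc, env, ctr left unused
linear: ✗ — acc, env, ctr left unused
affine: ✓ — no duplicate uses among val, acc, req, env, ctr, key, val1
relevant: ✗ — acc, env, ctr left unused
unrestricted: ✓ — type-checks (T3 -> T3) and nothing is barred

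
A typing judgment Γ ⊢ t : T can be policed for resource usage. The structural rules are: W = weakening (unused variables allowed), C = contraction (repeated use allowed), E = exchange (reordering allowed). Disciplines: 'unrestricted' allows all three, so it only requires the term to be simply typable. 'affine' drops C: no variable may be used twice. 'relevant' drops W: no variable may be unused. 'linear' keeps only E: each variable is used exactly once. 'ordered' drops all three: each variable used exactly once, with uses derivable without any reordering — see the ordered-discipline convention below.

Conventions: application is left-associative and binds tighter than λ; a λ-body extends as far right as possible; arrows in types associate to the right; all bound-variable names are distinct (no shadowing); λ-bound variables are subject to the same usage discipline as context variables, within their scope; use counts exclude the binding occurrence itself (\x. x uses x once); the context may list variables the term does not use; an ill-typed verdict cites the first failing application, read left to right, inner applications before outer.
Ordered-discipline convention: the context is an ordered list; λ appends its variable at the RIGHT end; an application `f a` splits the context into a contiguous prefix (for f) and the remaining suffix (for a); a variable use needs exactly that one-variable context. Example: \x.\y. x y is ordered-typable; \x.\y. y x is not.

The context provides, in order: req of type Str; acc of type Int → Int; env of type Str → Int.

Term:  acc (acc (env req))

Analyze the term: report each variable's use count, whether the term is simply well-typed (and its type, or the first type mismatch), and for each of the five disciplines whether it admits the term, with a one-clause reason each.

usage: req=1; acc=2; env=1
order of uses: acc, acc, env, req
typing: well-typed at Int
ordered: ✗ — repeated use of acc ×2
linear: ✗ — repeated use of acc ×2
affine: ✗ — repeated use of acc ×2
relevant: ✓ — none of req, acc, env goes unused
unrestricted: ✓ — well-typed at Int; no restrictions here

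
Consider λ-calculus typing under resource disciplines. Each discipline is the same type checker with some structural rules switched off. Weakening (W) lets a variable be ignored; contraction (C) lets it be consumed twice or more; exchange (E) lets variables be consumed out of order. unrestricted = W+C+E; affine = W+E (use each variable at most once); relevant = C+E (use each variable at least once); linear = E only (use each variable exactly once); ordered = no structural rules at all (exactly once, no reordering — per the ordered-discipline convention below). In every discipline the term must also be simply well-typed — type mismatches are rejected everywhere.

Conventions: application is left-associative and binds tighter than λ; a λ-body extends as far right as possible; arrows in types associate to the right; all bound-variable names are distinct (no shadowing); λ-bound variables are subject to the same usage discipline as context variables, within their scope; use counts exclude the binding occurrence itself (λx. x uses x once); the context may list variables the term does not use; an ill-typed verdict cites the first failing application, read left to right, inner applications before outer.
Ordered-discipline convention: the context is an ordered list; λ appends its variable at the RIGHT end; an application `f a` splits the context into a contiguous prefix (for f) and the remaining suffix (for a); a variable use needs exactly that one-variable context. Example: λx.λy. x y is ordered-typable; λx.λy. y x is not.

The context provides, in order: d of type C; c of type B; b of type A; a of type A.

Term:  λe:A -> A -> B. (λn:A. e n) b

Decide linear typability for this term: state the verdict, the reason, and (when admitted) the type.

no — needs weakening: d, c, a unused
use counts: d: 0×; c: 0×; b: 1×; a: 0×; e (bound): 1×; n (bound): 1×
order of uses: e, n, b
typing: well-typed at (A -> A -> B) -> A -> B
summary: ordered ✗ · linear ✗ · affine ✓ · relevant ✗ · unrestricted ✓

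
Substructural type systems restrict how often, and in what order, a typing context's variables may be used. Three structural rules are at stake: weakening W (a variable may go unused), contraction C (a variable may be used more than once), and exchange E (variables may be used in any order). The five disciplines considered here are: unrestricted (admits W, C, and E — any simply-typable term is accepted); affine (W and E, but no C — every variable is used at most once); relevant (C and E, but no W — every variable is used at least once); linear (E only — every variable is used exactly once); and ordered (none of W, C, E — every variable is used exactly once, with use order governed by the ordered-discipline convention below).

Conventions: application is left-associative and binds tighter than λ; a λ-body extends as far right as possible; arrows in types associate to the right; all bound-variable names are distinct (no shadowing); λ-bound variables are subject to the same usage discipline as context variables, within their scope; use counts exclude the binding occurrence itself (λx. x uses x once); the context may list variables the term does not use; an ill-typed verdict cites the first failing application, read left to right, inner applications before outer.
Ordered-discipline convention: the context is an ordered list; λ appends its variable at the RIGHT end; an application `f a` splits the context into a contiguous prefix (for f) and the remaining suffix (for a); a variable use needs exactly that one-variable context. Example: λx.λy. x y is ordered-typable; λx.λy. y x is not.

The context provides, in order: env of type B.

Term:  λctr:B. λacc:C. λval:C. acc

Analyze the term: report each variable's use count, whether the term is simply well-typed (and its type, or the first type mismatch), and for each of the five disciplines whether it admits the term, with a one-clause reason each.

counts: env=0, ctr [bound]=0, acc [bound]=1, val [bound]=0
order of uses: acc
typing: well-typed — term : B -> C -> C -> C
ordered: ✗, unused: env, ctr, val — weakening required
linear: ✗, unused: env, ctr, val — weakening required
affine: ✓, none of env, ctr, acc, val used more than once
relevant: ✗, unused: env, ctr, val — weakening required
unrestricted: ✓, type-checks (B -> C -> C -> C) and nothing is barred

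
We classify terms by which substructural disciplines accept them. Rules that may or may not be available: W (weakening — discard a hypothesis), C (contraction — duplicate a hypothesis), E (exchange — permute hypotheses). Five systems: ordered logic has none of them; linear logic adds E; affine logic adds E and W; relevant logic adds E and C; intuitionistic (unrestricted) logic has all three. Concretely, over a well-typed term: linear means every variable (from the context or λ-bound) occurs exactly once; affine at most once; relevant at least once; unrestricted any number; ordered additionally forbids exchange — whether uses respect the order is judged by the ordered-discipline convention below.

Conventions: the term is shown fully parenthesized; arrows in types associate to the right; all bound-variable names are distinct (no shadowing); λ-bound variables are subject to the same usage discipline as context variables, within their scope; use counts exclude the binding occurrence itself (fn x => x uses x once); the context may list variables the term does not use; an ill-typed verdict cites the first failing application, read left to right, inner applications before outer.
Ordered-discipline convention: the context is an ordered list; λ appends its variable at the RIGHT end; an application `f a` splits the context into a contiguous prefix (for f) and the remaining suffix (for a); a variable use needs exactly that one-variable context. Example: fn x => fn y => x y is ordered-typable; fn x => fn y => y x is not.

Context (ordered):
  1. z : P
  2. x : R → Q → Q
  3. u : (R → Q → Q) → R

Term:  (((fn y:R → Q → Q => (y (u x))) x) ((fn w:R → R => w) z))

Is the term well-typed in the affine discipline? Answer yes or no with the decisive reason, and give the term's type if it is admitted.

no — not simply typable
use counts: z: 1×, x: 2×, u: 1×, y [bound]: 1×, w [bound]: 1×
left-to-right use order: y, u, x, x, w, z
typing: ill-typed: an application expects R → R but receives P
all disciplines: ordered ✗, linear ✗, affine ✗, relevant ✗, unrestricted ✗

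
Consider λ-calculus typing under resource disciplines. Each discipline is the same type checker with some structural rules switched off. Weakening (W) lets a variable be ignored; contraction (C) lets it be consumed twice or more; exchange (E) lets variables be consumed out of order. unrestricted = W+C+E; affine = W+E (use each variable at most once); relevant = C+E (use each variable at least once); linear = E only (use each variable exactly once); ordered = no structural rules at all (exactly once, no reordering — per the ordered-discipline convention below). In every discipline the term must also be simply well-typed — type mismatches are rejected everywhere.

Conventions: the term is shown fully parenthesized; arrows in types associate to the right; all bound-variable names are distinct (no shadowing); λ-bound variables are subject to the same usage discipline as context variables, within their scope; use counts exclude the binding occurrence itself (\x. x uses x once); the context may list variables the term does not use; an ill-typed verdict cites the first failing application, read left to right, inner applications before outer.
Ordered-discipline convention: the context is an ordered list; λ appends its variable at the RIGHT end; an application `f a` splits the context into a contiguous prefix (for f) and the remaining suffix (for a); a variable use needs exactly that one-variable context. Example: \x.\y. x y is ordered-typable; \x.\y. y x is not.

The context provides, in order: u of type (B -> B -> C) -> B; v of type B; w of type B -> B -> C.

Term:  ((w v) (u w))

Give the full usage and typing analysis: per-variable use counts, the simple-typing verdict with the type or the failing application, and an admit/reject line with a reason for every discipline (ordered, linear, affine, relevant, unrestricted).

counts: u: 1, v: 1, w: 2
left-to-right use order: w, v, u, w
typing: the term checks, with type C
ordered ✗ (w ×2 used more than once (contraction))
linear ✗ (w ×2 used more than once (contraction))
affine ✗ (w ×2 used more than once (contraction))
relevant ✓ (every one of u, v, w appears)
unrestricted ✓ (well-typed at C; no restrictions here)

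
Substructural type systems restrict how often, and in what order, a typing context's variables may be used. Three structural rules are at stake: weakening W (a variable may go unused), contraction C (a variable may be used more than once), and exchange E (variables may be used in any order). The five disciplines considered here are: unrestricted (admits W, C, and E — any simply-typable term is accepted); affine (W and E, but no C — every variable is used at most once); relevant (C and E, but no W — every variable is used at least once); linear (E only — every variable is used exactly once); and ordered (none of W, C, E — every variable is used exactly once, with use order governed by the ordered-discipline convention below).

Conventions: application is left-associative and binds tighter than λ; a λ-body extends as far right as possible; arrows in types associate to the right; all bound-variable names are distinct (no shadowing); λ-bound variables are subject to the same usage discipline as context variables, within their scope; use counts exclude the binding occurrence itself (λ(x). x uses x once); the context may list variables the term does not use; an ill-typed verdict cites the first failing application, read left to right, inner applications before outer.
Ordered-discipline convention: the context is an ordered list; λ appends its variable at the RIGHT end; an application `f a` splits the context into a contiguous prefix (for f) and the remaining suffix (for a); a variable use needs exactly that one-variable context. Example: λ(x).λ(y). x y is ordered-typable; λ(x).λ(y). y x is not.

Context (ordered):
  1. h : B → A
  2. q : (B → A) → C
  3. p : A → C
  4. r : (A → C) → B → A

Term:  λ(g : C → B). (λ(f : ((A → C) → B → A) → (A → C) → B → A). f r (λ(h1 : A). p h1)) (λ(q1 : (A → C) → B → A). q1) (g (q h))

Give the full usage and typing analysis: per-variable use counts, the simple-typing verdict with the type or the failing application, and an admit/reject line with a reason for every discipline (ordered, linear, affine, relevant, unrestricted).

use counts: h ×1, q ×1, p ×1, r ×1, g (λ-bound) ×1, f (λ-bound) ×1, h1 (λ-bound) ×1, q1 (λ-bound) ×1
left-to-right use order: f, r, p, h1, q1, g, q, h
typing: ✓ — (C → B) → A
ordered: ✗, no contiguous prefix/suffix split fits f, r, p, h1, q1, g, q, h
linear: ✓, single use per variable (h, q, p, r, g, f, h1, q1)
affine: ✓, none of h, q, p, r, g, f, h1, q1 used more than once
relevant: ✓, h, q, p, r, g, f, h1, q1: all used, weakening unneeded
unrestricted: ✓, typability at (C → B) → A is all that's needed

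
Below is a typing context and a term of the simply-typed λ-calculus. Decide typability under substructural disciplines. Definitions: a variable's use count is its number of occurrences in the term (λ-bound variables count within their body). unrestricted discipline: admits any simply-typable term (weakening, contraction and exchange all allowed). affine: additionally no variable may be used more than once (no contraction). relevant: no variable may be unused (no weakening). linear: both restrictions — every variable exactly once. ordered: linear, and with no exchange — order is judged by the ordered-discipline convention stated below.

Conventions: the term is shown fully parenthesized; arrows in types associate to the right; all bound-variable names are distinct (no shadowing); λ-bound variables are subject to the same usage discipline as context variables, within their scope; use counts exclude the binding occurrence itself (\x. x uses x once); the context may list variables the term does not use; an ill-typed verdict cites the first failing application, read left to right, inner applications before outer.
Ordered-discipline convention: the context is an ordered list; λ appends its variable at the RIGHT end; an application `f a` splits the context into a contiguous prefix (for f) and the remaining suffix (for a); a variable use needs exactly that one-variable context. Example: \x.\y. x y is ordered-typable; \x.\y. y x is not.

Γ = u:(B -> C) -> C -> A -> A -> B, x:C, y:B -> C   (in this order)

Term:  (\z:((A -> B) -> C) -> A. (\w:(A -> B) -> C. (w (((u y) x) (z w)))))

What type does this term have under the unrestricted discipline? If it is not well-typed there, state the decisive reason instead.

term : (((A -> B) -> C) -> A) -> ((A -> B) -> C) -> C
counts: u: 1; x: 1; y: 1; z [bound]: 1; w [bound]: 2
uses in reading order: w, u, y, x, z, w
typing: well-typed at (((A -> B) -> C) -> A) -> ((A -> B) -> C) -> C
across the five disciplines: ordered ✗ · linear ✗ · affine ✗ · relevant ✓ · unrestricted ✓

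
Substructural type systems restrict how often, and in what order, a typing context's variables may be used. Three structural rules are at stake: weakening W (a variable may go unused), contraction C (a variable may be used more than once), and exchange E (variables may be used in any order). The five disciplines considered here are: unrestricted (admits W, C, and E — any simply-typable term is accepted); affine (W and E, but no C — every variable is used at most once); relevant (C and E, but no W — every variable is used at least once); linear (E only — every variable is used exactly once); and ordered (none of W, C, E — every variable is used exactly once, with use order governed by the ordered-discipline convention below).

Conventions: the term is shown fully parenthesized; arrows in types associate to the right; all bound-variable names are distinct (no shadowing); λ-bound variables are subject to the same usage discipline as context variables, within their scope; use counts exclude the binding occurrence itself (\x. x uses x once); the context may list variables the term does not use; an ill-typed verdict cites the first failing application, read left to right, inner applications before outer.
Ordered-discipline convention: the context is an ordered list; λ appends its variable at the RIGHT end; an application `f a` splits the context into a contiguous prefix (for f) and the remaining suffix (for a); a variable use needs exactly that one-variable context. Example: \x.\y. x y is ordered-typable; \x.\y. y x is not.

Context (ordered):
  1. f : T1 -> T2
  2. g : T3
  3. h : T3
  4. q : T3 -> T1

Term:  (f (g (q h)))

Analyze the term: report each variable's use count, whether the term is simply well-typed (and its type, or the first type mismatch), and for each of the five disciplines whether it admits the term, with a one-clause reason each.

usage: f: 1×; g: 1×; h: 1×; q: 1×
uses in reading order: f, g, q, h
typing: ill-typed: non-arrow in function slot: T3
ordered: ✗, fails simple typing
linear: ✗, a type mismatch blocks all five
affine: ✗, the type mismatch rejects it
relevant: ✗, not simply typable
unrestricted: ✗, fails simple typing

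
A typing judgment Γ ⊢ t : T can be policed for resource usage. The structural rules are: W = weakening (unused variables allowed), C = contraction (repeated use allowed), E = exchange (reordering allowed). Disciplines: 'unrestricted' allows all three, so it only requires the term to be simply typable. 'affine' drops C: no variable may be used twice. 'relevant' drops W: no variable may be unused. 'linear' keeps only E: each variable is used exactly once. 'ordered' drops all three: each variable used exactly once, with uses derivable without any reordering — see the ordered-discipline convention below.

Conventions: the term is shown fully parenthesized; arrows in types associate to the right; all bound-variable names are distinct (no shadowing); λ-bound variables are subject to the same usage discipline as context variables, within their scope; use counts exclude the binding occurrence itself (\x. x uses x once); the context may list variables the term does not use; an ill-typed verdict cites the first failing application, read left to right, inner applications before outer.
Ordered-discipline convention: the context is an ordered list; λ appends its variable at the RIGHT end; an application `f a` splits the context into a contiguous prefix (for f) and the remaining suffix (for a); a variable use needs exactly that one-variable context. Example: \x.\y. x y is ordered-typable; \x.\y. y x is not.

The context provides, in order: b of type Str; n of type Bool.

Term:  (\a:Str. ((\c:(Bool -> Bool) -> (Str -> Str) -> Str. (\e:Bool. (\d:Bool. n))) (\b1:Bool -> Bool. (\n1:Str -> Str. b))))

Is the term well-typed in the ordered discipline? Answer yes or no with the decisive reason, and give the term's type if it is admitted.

no — a, c, e, d, b1, n1 left unused
use counts: b ×1; n ×1; a (λ-bound) ×0; c (λ-bound) ×0; e (λ-bound) ×0; d (λ-bound) ×0; b1 (λ-bound) ×0; n1 (λ-bound) ×0
use order (left to right): n, b
typing: ✓ — Str -> Bool -> Bool -> Bool
all disciplines: ordered ✗, linear ✗, affine ✓, relevant ✗, unrestricted ✓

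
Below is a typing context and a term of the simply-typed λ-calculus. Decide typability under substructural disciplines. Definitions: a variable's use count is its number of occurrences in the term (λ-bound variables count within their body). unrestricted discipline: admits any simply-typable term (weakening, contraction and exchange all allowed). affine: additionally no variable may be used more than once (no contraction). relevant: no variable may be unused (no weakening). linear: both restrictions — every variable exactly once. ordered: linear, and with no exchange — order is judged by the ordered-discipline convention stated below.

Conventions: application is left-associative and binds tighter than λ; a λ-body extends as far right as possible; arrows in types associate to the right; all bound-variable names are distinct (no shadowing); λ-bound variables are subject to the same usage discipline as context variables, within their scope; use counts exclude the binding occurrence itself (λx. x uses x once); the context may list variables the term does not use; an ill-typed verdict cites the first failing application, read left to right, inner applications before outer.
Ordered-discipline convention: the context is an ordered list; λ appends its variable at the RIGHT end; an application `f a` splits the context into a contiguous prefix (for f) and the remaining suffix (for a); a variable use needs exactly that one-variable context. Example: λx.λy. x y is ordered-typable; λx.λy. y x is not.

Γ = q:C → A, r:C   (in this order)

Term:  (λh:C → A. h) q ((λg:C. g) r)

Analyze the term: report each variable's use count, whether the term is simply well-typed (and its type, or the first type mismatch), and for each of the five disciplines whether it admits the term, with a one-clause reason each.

counts: q: 1×; r: 1×; h [bound]: 1×; g [bound]: 1×
use order (left to right): h, q, g, r
typing: well-typed — term : A
ordered: ✓, single-use (q, r, h, g), ordered derivation ok
linear: ✓, single use per variable (q, r, h, g)
affine: ✓, q, r, h, g: no repeats, contraction unneeded
relevant: ✓, q, r, h, g: all used, weakening unneeded
unrestricted: ✓, well-typed at A; no restrictions here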